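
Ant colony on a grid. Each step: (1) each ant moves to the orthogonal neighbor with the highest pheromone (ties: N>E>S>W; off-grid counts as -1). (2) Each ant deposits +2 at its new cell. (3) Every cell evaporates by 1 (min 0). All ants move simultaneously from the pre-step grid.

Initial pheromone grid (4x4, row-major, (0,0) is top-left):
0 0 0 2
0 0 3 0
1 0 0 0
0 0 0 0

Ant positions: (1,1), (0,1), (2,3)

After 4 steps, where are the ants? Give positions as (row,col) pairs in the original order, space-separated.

Step 1: ant0:(1,1)->E->(1,2) | ant1:(0,1)->E->(0,2) | ant2:(2,3)->N->(1,3)
  grid max=4 at (1,2)
Step 2: ant0:(1,2)->N->(0,2) | ant1:(0,2)->S->(1,2) | ant2:(1,3)->W->(1,2)
  grid max=7 at (1,2)
Step 3: ant0:(0,2)->S->(1,2) | ant1:(1,2)->N->(0,2) | ant2:(1,2)->N->(0,2)
  grid max=8 at (1,2)
Step 4: ant0:(1,2)->N->(0,2) | ant1:(0,2)->S->(1,2) | ant2:(0,2)->S->(1,2)
  grid max=11 at (1,2)

(0,2) (1,2) (1,2)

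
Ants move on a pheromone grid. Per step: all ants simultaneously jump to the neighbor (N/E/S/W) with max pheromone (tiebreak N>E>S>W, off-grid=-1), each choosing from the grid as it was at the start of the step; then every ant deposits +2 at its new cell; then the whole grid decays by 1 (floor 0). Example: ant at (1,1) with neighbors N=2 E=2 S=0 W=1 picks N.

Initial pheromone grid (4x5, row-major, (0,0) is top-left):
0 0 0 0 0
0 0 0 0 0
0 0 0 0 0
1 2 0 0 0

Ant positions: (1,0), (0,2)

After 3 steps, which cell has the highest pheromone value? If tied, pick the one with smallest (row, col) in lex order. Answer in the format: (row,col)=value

Answer: (0,2)=1

Derivation:
Step 1: ant0:(1,0)->N->(0,0) | ant1:(0,2)->E->(0,3)
  grid max=1 at (0,0)
Step 2: ant0:(0,0)->E->(0,1) | ant1:(0,3)->E->(0,4)
  grid max=1 at (0,1)
Step 3: ant0:(0,1)->E->(0,2) | ant1:(0,4)->S->(1,4)
  grid max=1 at (0,2)
Final grid:
  0 0 1 0 0
  0 0 0 0 1
  0 0 0 0 0
  0 0 0 0 0
Max pheromone 1 at (0,2)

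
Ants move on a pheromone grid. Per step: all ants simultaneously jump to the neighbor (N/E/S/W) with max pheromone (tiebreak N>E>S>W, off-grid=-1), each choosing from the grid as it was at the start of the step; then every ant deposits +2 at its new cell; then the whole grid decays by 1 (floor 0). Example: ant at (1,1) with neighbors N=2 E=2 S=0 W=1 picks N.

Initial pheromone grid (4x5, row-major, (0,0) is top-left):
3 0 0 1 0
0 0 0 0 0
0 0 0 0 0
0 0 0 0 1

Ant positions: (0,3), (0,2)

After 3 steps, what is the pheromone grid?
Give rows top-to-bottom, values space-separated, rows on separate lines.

After step 1: ants at (0,4),(0,3)
  2 0 0 2 1
  0 0 0 0 0
  0 0 0 0 0
  0 0 0 0 0
After step 2: ants at (0,3),(0,4)
  1 0 0 3 2
  0 0 0 0 0
  0 0 0 0 0
  0 0 0 0 0
After step 3: ants at (0,4),(0,3)
  0 0 0 4 3
  0 0 0 0 0
  0 0 0 0 0
  0 0 0 0 0

0 0 0 4 3
0 0 0 0 0
0 0 0 0 0
0 0 0 0 0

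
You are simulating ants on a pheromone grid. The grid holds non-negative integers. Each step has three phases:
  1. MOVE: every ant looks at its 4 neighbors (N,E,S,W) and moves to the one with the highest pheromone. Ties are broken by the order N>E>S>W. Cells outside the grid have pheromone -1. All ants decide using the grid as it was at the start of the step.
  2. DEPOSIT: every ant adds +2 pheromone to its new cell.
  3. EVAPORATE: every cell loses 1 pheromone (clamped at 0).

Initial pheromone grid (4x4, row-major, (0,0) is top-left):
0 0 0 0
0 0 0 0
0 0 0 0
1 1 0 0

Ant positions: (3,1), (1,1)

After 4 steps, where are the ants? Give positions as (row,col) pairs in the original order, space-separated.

Step 1: ant0:(3,1)->W->(3,0) | ant1:(1,1)->N->(0,1)
  grid max=2 at (3,0)
Step 2: ant0:(3,0)->N->(2,0) | ant1:(0,1)->E->(0,2)
  grid max=1 at (0,2)
Step 3: ant0:(2,0)->S->(3,0) | ant1:(0,2)->E->(0,3)
  grid max=2 at (3,0)
Step 4: ant0:(3,0)->N->(2,0) | ant1:(0,3)->S->(1,3)
  grid max=1 at (1,3)

(2,0) (1,3)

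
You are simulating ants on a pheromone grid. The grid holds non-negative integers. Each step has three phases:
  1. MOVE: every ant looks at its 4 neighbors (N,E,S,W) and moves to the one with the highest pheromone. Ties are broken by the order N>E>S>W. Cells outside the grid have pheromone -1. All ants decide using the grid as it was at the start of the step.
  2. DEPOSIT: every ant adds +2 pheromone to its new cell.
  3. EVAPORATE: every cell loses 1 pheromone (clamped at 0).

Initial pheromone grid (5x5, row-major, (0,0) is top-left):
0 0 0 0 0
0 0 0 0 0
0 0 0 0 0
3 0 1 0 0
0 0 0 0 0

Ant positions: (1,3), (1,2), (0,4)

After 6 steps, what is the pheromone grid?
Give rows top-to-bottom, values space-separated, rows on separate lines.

After step 1: ants at (0,3),(0,2),(1,4)
  0 0 1 1 0
  0 0 0 0 1
  0 0 0 0 0
  2 0 0 0 0
  0 0 0 0 0
After step 2: ants at (0,2),(0,3),(0,4)
  0 0 2 2 1
  0 0 0 0 0
  0 0 0 0 0
  1 0 0 0 0
  0 0 0 0 0
After step 3: ants at (0,3),(0,2),(0,3)
  0 0 3 5 0
  0 0 0 0 0
  0 0 0 0 0
  0 0 0 0 0
  0 0 0 0 0
After step 4: ants at (0,2),(0,3),(0,2)
  0 0 6 6 0
  0 0 0 0 0
  0 0 0 0 0
  0 0 0 0 0
  0 0 0 0 0
After step 5: ants at (0,3),(0,2),(0,3)
  0 0 7 9 0
  0 0 0 0 0
  0 0 0 0 0
  0 0 0 0 0
  0 0 0 0 0
After step 6: ants at (0,2),(0,3),(0,2)
  0 0 10 10 0
  0 0 0 0 0
  0 0 0 0 0
  0 0 0 0 0
  0 0 0 0 0

0 0 10 10 0
0 0 0 0 0
0 0 0 0 0
0 0 0 0 0
0 0 0 0 0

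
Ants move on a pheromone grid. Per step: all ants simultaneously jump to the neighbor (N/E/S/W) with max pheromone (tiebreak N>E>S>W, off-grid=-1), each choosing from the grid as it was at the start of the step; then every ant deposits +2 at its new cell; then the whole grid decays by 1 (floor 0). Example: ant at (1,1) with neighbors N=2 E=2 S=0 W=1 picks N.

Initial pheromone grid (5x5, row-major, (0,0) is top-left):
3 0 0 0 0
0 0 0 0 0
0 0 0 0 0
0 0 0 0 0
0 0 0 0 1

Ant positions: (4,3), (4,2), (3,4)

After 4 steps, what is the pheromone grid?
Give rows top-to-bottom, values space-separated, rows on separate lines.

After step 1: ants at (4,4),(3,2),(4,4)
  2 0 0 0 0
  0 0 0 0 0
  0 0 0 0 0
  0 0 1 0 0
  0 0 0 0 4
After step 2: ants at (3,4),(2,2),(3,4)
  1 0 0 0 0
  0 0 0 0 0
  0 0 1 0 0
  0 0 0 0 3
  0 0 0 0 3
After step 3: ants at (4,4),(1,2),(4,4)
  0 0 0 0 0
  0 0 1 0 0
  0 0 0 0 0
  0 0 0 0 2
  0 0 0 0 6
After step 4: ants at (3,4),(0,2),(3,4)
  0 0 1 0 0
  0 0 0 0 0
  0 0 0 0 0
  0 0 0 0 5
  0 0 0 0 5

0 0 1 0 0
0 0 0 0 0
0 0 0 0 0
0 0 0 0 5
0 0 0 0 5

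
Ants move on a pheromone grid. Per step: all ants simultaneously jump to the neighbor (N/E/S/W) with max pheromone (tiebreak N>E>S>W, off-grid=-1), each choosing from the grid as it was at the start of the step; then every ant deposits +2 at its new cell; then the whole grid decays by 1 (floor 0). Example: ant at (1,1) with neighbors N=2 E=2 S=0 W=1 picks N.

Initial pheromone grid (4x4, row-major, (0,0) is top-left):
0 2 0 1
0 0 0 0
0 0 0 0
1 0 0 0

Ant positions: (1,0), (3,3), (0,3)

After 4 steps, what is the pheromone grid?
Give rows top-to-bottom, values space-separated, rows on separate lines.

After step 1: ants at (0,0),(2,3),(1,3)
  1 1 0 0
  0 0 0 1
  0 0 0 1
  0 0 0 0
After step 2: ants at (0,1),(1,3),(2,3)
  0 2 0 0
  0 0 0 2
  0 0 0 2
  0 0 0 0
After step 3: ants at (0,2),(2,3),(1,3)
  0 1 1 0
  0 0 0 3
  0 0 0 3
  0 0 0 0
After step 4: ants at (0,1),(1,3),(2,3)
  0 2 0 0
  0 0 0 4
  0 0 0 4
  0 0 0 0

0 2 0 0
0 0 0 4
0 0 0 4
0 0 0 0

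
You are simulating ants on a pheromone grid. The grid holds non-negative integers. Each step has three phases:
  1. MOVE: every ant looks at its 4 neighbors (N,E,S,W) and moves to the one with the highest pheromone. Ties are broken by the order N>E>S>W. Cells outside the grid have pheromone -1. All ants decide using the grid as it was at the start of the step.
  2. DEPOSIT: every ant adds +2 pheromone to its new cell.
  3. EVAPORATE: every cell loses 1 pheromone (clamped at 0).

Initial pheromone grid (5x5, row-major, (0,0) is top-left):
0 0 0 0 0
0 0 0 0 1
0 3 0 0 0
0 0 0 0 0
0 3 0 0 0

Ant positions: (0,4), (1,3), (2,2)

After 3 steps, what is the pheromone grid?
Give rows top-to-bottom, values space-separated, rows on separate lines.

After step 1: ants at (1,4),(1,4),(2,1)
  0 0 0 0 0
  0 0 0 0 4
  0 4 0 0 0
  0 0 0 0 0
  0 2 0 0 0
After step 2: ants at (0,4),(0,4),(1,1)
  0 0 0 0 3
  0 1 0 0 3
  0 3 0 0 0
  0 0 0 0 0
  0 1 0 0 0
After step 3: ants at (1,4),(1,4),(2,1)
  0 0 0 0 2
  0 0 0 0 6
  0 4 0 0 0
  0 0 0 0 0
  0 0 0 0 0

0 0 0 0 2
0 0 0 0 6
0 4 0 0 0
0 0 0 0 0
0 0 0 0 0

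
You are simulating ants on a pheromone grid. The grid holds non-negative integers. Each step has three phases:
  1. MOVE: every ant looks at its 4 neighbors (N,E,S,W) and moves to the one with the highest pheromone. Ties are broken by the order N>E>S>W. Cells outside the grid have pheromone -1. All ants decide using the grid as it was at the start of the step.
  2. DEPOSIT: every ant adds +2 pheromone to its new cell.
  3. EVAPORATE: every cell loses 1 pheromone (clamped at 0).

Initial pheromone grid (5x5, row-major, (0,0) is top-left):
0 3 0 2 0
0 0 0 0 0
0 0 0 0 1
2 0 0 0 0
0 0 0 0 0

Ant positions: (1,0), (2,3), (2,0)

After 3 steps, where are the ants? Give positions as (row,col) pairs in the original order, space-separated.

Step 1: ant0:(1,0)->N->(0,0) | ant1:(2,3)->E->(2,4) | ant2:(2,0)->S->(3,0)
  grid max=3 at (3,0)
Step 2: ant0:(0,0)->E->(0,1) | ant1:(2,4)->N->(1,4) | ant2:(3,0)->N->(2,0)
  grid max=3 at (0,1)
Step 3: ant0:(0,1)->E->(0,2) | ant1:(1,4)->S->(2,4) | ant2:(2,0)->S->(3,0)
  grid max=3 at (3,0)

(0,2) (2,4) (3,0)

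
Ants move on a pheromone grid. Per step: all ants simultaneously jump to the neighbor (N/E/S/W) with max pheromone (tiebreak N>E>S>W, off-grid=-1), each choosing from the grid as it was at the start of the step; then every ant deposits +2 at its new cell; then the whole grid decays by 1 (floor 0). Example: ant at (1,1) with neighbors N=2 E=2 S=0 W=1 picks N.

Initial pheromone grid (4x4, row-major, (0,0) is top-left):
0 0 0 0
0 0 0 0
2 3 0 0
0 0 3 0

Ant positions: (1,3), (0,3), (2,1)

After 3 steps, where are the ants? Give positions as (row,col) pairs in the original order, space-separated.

Step 1: ant0:(1,3)->N->(0,3) | ant1:(0,3)->S->(1,3) | ant2:(2,1)->W->(2,0)
  grid max=3 at (2,0)
Step 2: ant0:(0,3)->S->(1,3) | ant1:(1,3)->N->(0,3) | ant2:(2,0)->E->(2,1)
  grid max=3 at (2,1)
Step 3: ant0:(1,3)->N->(0,3) | ant1:(0,3)->S->(1,3) | ant2:(2,1)->W->(2,0)
  grid max=3 at (0,3)

(0,3) (1,3) (2,0)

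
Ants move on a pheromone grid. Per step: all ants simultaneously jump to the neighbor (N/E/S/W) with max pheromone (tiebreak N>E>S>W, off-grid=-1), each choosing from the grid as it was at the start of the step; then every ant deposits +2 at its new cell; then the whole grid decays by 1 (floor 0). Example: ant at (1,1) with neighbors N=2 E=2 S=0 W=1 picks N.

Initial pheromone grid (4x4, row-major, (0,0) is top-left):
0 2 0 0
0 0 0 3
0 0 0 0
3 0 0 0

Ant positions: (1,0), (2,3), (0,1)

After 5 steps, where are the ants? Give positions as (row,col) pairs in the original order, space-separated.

Step 1: ant0:(1,0)->N->(0,0) | ant1:(2,3)->N->(1,3) | ant2:(0,1)->E->(0,2)
  grid max=4 at (1,3)
Step 2: ant0:(0,0)->E->(0,1) | ant1:(1,3)->N->(0,3) | ant2:(0,2)->W->(0,1)
  grid max=4 at (0,1)
Step 3: ant0:(0,1)->E->(0,2) | ant1:(0,3)->S->(1,3) | ant2:(0,1)->E->(0,2)
  grid max=4 at (1,3)
Step 4: ant0:(0,2)->W->(0,1) | ant1:(1,3)->N->(0,3) | ant2:(0,2)->W->(0,1)
  grid max=6 at (0,1)
Step 5: ant0:(0,1)->E->(0,2) | ant1:(0,3)->S->(1,3) | ant2:(0,1)->E->(0,2)
  grid max=5 at (0,1)

(0,2) (1,3) (0,2)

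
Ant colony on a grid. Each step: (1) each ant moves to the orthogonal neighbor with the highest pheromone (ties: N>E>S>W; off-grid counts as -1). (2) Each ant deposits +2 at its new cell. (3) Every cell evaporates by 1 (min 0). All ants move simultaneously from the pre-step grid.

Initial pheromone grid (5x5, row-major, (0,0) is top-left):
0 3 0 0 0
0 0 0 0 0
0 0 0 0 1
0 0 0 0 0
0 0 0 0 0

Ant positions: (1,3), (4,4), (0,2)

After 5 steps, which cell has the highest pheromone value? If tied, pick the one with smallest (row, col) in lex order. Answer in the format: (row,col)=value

Answer: (1,4)=5

Derivation:
Step 1: ant0:(1,3)->N->(0,3) | ant1:(4,4)->N->(3,4) | ant2:(0,2)->W->(0,1)
  grid max=4 at (0,1)
Step 2: ant0:(0,3)->E->(0,4) | ant1:(3,4)->N->(2,4) | ant2:(0,1)->E->(0,2)
  grid max=3 at (0,1)
Step 3: ant0:(0,4)->S->(1,4) | ant1:(2,4)->N->(1,4) | ant2:(0,2)->W->(0,1)
  grid max=4 at (0,1)
Step 4: ant0:(1,4)->N->(0,4) | ant1:(1,4)->N->(0,4) | ant2:(0,1)->E->(0,2)
  grid max=3 at (0,1)
Step 5: ant0:(0,4)->S->(1,4) | ant1:(0,4)->S->(1,4) | ant2:(0,2)->W->(0,1)
  grid max=5 at (1,4)
Final grid:
  0 4 0 0 2
  0 0 0 0 5
  0 0 0 0 0
  0 0 0 0 0
  0 0 0 0 0
Max pheromone 5 at (1,4)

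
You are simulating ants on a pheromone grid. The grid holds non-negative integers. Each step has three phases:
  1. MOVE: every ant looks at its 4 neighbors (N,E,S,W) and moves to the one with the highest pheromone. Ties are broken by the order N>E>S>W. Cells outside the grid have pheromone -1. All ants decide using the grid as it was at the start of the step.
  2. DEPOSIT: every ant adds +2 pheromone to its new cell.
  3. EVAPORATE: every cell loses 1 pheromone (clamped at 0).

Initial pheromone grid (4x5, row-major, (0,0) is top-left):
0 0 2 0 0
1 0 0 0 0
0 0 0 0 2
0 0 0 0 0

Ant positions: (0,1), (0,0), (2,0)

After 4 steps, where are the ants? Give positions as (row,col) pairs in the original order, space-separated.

Step 1: ant0:(0,1)->E->(0,2) | ant1:(0,0)->S->(1,0) | ant2:(2,0)->N->(1,0)
  grid max=4 at (1,0)
Step 2: ant0:(0,2)->E->(0,3) | ant1:(1,0)->N->(0,0) | ant2:(1,0)->N->(0,0)
  grid max=3 at (0,0)
Step 3: ant0:(0,3)->W->(0,2) | ant1:(0,0)->S->(1,0) | ant2:(0,0)->S->(1,0)
  grid max=6 at (1,0)
Step 4: ant0:(0,2)->E->(0,3) | ant1:(1,0)->N->(0,0) | ant2:(1,0)->N->(0,0)
  grid max=5 at (0,0)

(0,3) (0,0) (0,0)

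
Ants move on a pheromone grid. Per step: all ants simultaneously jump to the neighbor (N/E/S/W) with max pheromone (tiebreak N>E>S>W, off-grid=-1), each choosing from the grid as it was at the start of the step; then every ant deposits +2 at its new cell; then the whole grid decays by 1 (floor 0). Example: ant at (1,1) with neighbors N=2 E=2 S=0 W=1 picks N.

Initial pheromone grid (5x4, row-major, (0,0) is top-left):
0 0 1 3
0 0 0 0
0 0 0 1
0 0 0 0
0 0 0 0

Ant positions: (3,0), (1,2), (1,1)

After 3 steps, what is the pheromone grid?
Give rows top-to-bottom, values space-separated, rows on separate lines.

After step 1: ants at (2,0),(0,2),(0,1)
  0 1 2 2
  0 0 0 0
  1 0 0 0
  0 0 0 0
  0 0 0 0
After step 2: ants at (1,0),(0,3),(0,2)
  0 0 3 3
  1 0 0 0
  0 0 0 0
  0 0 0 0
  0 0 0 0
After step 3: ants at (0,0),(0,2),(0,3)
  1 0 4 4
  0 0 0 0
  0 0 0 0
  0 0 0 0
  0 0 0 0

1 0 4 4
0 0 0 0
0 0 0 0
0 0 0 0
0 0 0 0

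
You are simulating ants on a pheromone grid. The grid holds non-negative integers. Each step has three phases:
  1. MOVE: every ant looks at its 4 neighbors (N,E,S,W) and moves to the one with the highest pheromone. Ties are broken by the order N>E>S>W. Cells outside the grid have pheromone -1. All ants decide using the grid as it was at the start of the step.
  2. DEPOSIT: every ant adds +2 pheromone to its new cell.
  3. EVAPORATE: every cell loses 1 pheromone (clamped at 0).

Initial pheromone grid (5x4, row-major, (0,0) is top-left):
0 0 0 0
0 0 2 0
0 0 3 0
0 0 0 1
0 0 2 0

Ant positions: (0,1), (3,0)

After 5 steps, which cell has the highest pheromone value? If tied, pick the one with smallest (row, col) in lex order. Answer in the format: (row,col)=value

Answer: (2,2)=2

Derivation:
Step 1: ant0:(0,1)->E->(0,2) | ant1:(3,0)->N->(2,0)
  grid max=2 at (2,2)
Step 2: ant0:(0,2)->S->(1,2) | ant1:(2,0)->N->(1,0)
  grid max=2 at (1,2)
Step 3: ant0:(1,2)->S->(2,2) | ant1:(1,0)->N->(0,0)
  grid max=2 at (2,2)
Step 4: ant0:(2,2)->N->(1,2) | ant1:(0,0)->E->(0,1)
  grid max=2 at (1,2)
Step 5: ant0:(1,2)->S->(2,2) | ant1:(0,1)->E->(0,2)
  grid max=2 at (2,2)
Final grid:
  0 0 1 0
  0 0 1 0
  0 0 2 0
  0 0 0 0
  0 0 0 0
Max pheromone 2 at (2,2)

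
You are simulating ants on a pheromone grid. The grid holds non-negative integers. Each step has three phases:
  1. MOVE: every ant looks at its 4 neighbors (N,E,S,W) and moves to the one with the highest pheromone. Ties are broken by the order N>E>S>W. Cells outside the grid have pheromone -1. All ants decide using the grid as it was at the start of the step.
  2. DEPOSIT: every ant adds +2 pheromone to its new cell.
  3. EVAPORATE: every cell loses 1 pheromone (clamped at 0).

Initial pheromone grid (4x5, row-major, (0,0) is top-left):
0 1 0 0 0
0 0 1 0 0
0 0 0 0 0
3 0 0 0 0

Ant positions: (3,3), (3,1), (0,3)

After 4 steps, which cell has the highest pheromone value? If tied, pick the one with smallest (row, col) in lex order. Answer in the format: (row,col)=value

Answer: (1,3)=3

Derivation:
Step 1: ant0:(3,3)->N->(2,3) | ant1:(3,1)->W->(3,0) | ant2:(0,3)->E->(0,4)
  grid max=4 at (3,0)
Step 2: ant0:(2,3)->N->(1,3) | ant1:(3,0)->N->(2,0) | ant2:(0,4)->S->(1,4)
  grid max=3 at (3,0)
Step 3: ant0:(1,3)->E->(1,4) | ant1:(2,0)->S->(3,0) | ant2:(1,4)->W->(1,3)
  grid max=4 at (3,0)
Step 4: ant0:(1,4)->W->(1,3) | ant1:(3,0)->N->(2,0) | ant2:(1,3)->E->(1,4)
  grid max=3 at (1,3)
Final grid:
  0 0 0 0 0
  0 0 0 3 3
  1 0 0 0 0
  3 0 0 0 0
Max pheromone 3 at (1,3)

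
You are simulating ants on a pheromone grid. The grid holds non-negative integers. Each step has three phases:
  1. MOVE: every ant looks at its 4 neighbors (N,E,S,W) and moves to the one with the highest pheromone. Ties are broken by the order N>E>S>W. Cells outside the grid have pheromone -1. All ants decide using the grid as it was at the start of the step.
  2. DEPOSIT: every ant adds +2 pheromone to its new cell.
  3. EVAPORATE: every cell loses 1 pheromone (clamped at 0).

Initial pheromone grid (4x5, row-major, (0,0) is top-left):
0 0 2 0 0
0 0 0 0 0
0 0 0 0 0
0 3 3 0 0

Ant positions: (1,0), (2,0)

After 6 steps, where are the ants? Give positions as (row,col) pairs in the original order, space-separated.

Step 1: ant0:(1,0)->N->(0,0) | ant1:(2,0)->N->(1,0)
  grid max=2 at (3,1)
Step 2: ant0:(0,0)->S->(1,0) | ant1:(1,0)->N->(0,0)
  grid max=2 at (0,0)
Step 3: ant0:(1,0)->N->(0,0) | ant1:(0,0)->S->(1,0)
  grid max=3 at (0,0)
Step 4: ant0:(0,0)->S->(1,0) | ant1:(1,0)->N->(0,0)
  grid max=4 at (0,0)
Step 5: ant0:(1,0)->N->(0,0) | ant1:(0,0)->S->(1,0)
  grid max=5 at (0,0)
Step 6: ant0:(0,0)->S->(1,0) | ant1:(1,0)->N->(0,0)
  grid max=6 at (0,0)

(1,0) (0,0)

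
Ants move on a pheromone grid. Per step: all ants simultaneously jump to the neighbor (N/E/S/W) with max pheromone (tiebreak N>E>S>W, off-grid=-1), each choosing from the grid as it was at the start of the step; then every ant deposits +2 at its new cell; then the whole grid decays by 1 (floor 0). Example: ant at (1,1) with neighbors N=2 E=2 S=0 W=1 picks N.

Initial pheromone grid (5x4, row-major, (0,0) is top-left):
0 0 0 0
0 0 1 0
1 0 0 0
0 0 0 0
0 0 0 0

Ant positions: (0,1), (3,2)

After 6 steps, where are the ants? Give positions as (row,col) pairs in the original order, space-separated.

Step 1: ant0:(0,1)->E->(0,2) | ant1:(3,2)->N->(2,2)
  grid max=1 at (0,2)
Step 2: ant0:(0,2)->E->(0,3) | ant1:(2,2)->N->(1,2)
  grid max=1 at (0,3)
Step 3: ant0:(0,3)->S->(1,3) | ant1:(1,2)->N->(0,2)
  grid max=1 at (0,2)
Step 4: ant0:(1,3)->N->(0,3) | ant1:(0,2)->E->(0,3)
  grid max=3 at (0,3)
Step 5: ant0:(0,3)->S->(1,3) | ant1:(0,3)->S->(1,3)
  grid max=3 at (1,3)
Step 6: ant0:(1,3)->N->(0,3) | ant1:(1,3)->N->(0,3)
  grid max=5 at (0,3)

(0,3) (0,3)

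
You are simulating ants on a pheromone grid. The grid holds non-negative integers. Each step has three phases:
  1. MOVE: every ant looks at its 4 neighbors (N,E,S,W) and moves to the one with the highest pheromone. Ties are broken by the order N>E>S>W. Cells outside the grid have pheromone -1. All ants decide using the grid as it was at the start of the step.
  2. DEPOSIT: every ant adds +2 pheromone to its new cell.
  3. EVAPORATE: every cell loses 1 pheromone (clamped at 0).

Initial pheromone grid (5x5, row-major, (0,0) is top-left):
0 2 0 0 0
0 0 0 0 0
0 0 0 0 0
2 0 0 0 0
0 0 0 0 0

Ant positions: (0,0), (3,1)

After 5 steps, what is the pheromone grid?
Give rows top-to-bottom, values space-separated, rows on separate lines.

After step 1: ants at (0,1),(3,0)
  0 3 0 0 0
  0 0 0 0 0
  0 0 0 0 0
  3 0 0 0 0
  0 0 0 0 0
After step 2: ants at (0,2),(2,0)
  0 2 1 0 0
  0 0 0 0 0
  1 0 0 0 0
  2 0 0 0 0
  0 0 0 0 0
After step 3: ants at (0,1),(3,0)
  0 3 0 0 0
  0 0 0 0 0
  0 0 0 0 0
  3 0 0 0 0
  0 0 0 0 0
After step 4: ants at (0,2),(2,0)
  0 2 1 0 0
  0 0 0 0 0
  1 0 0 0 0
  2 0 0 0 0
  0 0 0 0 0
After step 5: ants at (0,1),(3,0)
  0 3 0 0 0
  0 0 0 0 0
  0 0 0 0 0
  3 0 0 0 0
  0 0 0 0 0

0 3 0 0 0
0 0 0 0 0
0 0 0 0 0
3 0 0 0 0
0 0 0 0 0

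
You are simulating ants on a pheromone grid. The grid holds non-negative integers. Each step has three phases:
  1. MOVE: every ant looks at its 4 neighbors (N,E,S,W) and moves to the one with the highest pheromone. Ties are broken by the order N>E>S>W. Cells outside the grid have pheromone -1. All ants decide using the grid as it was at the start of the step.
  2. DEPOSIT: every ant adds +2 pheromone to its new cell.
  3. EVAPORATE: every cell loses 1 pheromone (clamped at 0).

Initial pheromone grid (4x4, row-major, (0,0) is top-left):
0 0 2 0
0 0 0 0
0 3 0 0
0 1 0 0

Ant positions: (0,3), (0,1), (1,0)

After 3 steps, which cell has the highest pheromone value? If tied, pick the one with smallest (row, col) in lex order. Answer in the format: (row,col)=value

Step 1: ant0:(0,3)->W->(0,2) | ant1:(0,1)->E->(0,2) | ant2:(1,0)->N->(0,0)
  grid max=5 at (0,2)
Step 2: ant0:(0,2)->E->(0,3) | ant1:(0,2)->E->(0,3) | ant2:(0,0)->E->(0,1)
  grid max=4 at (0,2)
Step 3: ant0:(0,3)->W->(0,2) | ant1:(0,3)->W->(0,2) | ant2:(0,1)->E->(0,2)
  grid max=9 at (0,2)
Final grid:
  0 0 9 2
  0 0 0 0
  0 0 0 0
  0 0 0 0
Max pheromone 9 at (0,2)

Answer: (0,2)=9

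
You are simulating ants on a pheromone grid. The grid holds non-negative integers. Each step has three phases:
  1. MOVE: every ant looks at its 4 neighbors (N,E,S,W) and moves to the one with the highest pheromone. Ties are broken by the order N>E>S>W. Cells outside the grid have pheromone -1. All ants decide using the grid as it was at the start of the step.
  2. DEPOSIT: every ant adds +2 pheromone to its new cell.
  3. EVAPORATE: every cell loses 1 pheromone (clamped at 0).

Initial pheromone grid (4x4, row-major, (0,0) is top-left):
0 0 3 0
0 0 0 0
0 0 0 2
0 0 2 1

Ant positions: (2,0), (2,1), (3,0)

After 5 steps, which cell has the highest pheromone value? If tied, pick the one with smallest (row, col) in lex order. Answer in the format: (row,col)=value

Step 1: ant0:(2,0)->N->(1,0) | ant1:(2,1)->N->(1,1) | ant2:(3,0)->N->(2,0)
  grid max=2 at (0,2)
Step 2: ant0:(1,0)->E->(1,1) | ant1:(1,1)->W->(1,0) | ant2:(2,0)->N->(1,0)
  grid max=4 at (1,0)
Step 3: ant0:(1,1)->W->(1,0) | ant1:(1,0)->E->(1,1) | ant2:(1,0)->E->(1,1)
  grid max=5 at (1,0)
Step 4: ant0:(1,0)->E->(1,1) | ant1:(1,1)->W->(1,0) | ant2:(1,1)->W->(1,0)
  grid max=8 at (1,0)
Step 5: ant0:(1,1)->W->(1,0) | ant1:(1,0)->E->(1,1) | ant2:(1,0)->E->(1,1)
  grid max=9 at (1,0)
Final grid:
  0 0 0 0
  9 9 0 0
  0 0 0 0
  0 0 0 0
Max pheromone 9 at (1,0)

Answer: (1,0)=9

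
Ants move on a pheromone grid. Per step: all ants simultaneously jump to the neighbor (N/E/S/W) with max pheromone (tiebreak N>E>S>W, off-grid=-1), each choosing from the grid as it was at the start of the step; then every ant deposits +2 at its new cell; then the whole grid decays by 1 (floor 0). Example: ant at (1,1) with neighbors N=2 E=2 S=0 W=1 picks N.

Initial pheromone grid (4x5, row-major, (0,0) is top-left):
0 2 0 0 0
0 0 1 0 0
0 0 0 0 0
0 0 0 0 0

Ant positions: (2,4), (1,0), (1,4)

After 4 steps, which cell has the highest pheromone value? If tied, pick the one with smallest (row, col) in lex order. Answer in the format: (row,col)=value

Step 1: ant0:(2,4)->N->(1,4) | ant1:(1,0)->N->(0,0) | ant2:(1,4)->N->(0,4)
  grid max=1 at (0,0)
Step 2: ant0:(1,4)->N->(0,4) | ant1:(0,0)->E->(0,1) | ant2:(0,4)->S->(1,4)
  grid max=2 at (0,1)
Step 3: ant0:(0,4)->S->(1,4) | ant1:(0,1)->E->(0,2) | ant2:(1,4)->N->(0,4)
  grid max=3 at (0,4)
Step 4: ant0:(1,4)->N->(0,4) | ant1:(0,2)->W->(0,1) | ant2:(0,4)->S->(1,4)
  grid max=4 at (0,4)
Final grid:
  0 2 0 0 4
  0 0 0 0 4
  0 0 0 0 0
  0 0 0 0 0
Max pheromone 4 at (0,4)

Answer: (0,4)=4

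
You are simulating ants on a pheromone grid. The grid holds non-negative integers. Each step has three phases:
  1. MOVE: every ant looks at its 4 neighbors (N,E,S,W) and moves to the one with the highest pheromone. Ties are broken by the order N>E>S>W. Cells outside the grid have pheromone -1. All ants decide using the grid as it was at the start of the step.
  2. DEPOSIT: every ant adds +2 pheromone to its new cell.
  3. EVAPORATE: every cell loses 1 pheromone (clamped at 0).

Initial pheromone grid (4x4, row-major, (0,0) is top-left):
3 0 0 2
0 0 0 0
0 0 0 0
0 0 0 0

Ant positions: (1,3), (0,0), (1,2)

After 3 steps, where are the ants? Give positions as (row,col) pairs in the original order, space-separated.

Step 1: ant0:(1,3)->N->(0,3) | ant1:(0,0)->E->(0,1) | ant2:(1,2)->N->(0,2)
  grid max=3 at (0,3)
Step 2: ant0:(0,3)->W->(0,2) | ant1:(0,1)->W->(0,0) | ant2:(0,2)->E->(0,3)
  grid max=4 at (0,3)
Step 3: ant0:(0,2)->E->(0,3) | ant1:(0,0)->E->(0,1) | ant2:(0,3)->W->(0,2)
  grid max=5 at (0,3)

(0,3) (0,1) (0,2)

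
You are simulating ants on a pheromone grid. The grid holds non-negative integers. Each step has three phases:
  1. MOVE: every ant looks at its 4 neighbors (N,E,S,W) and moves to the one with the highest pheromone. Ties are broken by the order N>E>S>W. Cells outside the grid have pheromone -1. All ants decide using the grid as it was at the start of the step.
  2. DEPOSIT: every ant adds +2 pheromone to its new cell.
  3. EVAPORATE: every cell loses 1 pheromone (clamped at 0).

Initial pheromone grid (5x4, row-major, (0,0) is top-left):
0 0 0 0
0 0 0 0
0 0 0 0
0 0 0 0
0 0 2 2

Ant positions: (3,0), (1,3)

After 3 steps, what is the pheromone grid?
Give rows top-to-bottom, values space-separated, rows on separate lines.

After step 1: ants at (2,0),(0,3)
  0 0 0 1
  0 0 0 0
  1 0 0 0
  0 0 0 0
  0 0 1 1
After step 2: ants at (1,0),(1,3)
  0 0 0 0
  1 0 0 1
  0 0 0 0
  0 0 0 0
  0 0 0 0
After step 3: ants at (0,0),(0,3)
  1 0 0 1
  0 0 0 0
  0 0 0 0
  0 0 0 0
  0 0 0 0

1 0 0 1
0 0 0 0
0 0 0 0
0 0 0 0
0 0 0 0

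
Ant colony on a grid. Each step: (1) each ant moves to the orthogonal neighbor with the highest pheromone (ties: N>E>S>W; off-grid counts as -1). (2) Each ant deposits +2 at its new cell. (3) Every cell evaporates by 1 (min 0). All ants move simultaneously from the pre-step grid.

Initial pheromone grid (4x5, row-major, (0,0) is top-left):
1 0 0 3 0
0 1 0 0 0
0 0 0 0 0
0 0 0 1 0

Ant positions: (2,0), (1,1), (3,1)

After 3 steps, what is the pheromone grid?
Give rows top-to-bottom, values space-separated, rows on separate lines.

After step 1: ants at (1,0),(0,1),(2,1)
  0 1 0 2 0
  1 0 0 0 0
  0 1 0 0 0
  0 0 0 0 0
After step 2: ants at (0,0),(0,2),(1,1)
  1 0 1 1 0
  0 1 0 0 0
  0 0 0 0 0
  0 0 0 0 0
After step 3: ants at (0,1),(0,3),(0,1)
  0 3 0 2 0
  0 0 0 0 0
  0 0 0 0 0
  0 0 0 0 0

0 3 0 2 0
0 0 0 0 0
0 0 0 0 0
0 0 0 0 0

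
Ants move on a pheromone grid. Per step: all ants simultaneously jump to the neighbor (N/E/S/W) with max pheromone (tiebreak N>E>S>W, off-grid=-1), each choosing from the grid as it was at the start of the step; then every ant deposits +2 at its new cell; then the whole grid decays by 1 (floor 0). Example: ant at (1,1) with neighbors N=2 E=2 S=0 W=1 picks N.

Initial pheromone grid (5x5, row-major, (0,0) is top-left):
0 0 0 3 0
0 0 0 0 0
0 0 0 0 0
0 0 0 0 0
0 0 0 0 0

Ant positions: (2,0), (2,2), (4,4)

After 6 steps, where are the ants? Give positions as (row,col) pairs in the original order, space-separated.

Step 1: ant0:(2,0)->N->(1,0) | ant1:(2,2)->N->(1,2) | ant2:(4,4)->N->(3,4)
  grid max=2 at (0,3)
Step 2: ant0:(1,0)->N->(0,0) | ant1:(1,2)->N->(0,2) | ant2:(3,4)->N->(2,4)
  grid max=1 at (0,0)
Step 3: ant0:(0,0)->E->(0,1) | ant1:(0,2)->E->(0,3) | ant2:(2,4)->N->(1,4)
  grid max=2 at (0,3)
Step 4: ant0:(0,1)->E->(0,2) | ant1:(0,3)->E->(0,4) | ant2:(1,4)->N->(0,4)
  grid max=3 at (0,4)
Step 5: ant0:(0,2)->E->(0,3) | ant1:(0,4)->W->(0,3) | ant2:(0,4)->W->(0,3)
  grid max=6 at (0,3)
Step 6: ant0:(0,3)->E->(0,4) | ant1:(0,3)->E->(0,4) | ant2:(0,3)->E->(0,4)
  grid max=7 at (0,4)

(0,4) (0,4) (0,4)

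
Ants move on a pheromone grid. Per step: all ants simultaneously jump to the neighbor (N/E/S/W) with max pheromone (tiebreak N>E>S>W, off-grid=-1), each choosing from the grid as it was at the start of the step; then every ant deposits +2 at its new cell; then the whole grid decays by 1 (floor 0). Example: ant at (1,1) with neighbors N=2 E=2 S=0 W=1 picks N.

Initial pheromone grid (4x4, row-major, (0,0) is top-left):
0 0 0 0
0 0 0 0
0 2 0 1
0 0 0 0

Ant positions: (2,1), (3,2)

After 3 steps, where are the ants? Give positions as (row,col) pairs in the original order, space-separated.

Step 1: ant0:(2,1)->N->(1,1) | ant1:(3,2)->N->(2,2)
  grid max=1 at (1,1)
Step 2: ant0:(1,1)->S->(2,1) | ant1:(2,2)->W->(2,1)
  grid max=4 at (2,1)
Step 3: ant0:(2,1)->N->(1,1) | ant1:(2,1)->N->(1,1)
  grid max=3 at (1,1)

(1,1) (1,1)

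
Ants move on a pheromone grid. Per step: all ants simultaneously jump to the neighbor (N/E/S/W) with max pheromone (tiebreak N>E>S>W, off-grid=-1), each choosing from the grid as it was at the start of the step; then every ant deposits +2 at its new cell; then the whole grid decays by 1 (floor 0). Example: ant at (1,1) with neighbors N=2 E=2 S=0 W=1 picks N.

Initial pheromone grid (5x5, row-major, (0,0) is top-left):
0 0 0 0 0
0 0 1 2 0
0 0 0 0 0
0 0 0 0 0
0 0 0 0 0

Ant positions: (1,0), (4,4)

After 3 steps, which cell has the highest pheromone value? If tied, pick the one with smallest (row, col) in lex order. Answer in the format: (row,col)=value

Answer: (0,2)=1

Derivation:
Step 1: ant0:(1,0)->N->(0,0) | ant1:(4,4)->N->(3,4)
  grid max=1 at (0,0)
Step 2: ant0:(0,0)->E->(0,1) | ant1:(3,4)->N->(2,4)
  grid max=1 at (0,1)
Step 3: ant0:(0,1)->E->(0,2) | ant1:(2,4)->N->(1,4)
  grid max=1 at (0,2)
Final grid:
  0 0 1 0 0
  0 0 0 0 1
  0 0 0 0 0
  0 0 0 0 0
  0 0 0 0 0
Max pheromone 1 at (0,2)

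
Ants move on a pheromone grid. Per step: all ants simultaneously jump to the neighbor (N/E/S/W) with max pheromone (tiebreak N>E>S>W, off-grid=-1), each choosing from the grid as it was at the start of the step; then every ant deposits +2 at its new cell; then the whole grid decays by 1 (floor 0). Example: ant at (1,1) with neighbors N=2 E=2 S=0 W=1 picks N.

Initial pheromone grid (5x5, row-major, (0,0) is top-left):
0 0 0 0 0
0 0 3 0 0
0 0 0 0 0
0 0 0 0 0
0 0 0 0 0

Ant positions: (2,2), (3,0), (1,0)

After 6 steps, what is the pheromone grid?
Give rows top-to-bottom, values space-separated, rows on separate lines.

After step 1: ants at (1,2),(2,0),(0,0)
  1 0 0 0 0
  0 0 4 0 0
  1 0 0 0 0
  0 0 0 0 0
  0 0 0 0 0
After step 2: ants at (0,2),(1,0),(0,1)
  0 1 1 0 0
  1 0 3 0 0
  0 0 0 0 0
  0 0 0 0 0
  0 0 0 0 0
After step 3: ants at (1,2),(0,0),(0,2)
  1 0 2 0 0
  0 0 4 0 0
  0 0 0 0 0
  0 0 0 0 0
  0 0 0 0 0
After step 4: ants at (0,2),(0,1),(1,2)
  0 1 3 0 0
  0 0 5 0 0
  0 0 0 0 0
  0 0 0 0 0
  0 0 0 0 0
After step 5: ants at (1,2),(0,2),(0,2)
  0 0 6 0 0
  0 0 6 0 0
  0 0 0 0 0
  0 0 0 0 0
  0 0 0 0 0
After step 6: ants at (0,2),(1,2),(1,2)
  0 0 7 0 0
  0 0 9 0 0
  0 0 0 0 0
  0 0 0 0 0
  0 0 0 0 0

0 0 7 0 0
0 0 9 0 0
0 0 0 0 0
0 0 0 0 0
0 0 0 0 0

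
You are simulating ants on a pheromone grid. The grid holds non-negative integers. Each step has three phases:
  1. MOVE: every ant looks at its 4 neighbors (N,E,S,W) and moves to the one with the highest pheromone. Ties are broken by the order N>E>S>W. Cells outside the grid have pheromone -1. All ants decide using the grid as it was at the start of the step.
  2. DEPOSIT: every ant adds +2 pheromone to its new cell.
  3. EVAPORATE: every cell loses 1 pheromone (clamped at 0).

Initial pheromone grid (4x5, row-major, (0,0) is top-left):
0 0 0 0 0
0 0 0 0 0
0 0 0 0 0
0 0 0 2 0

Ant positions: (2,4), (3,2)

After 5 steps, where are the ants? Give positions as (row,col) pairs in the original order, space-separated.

Step 1: ant0:(2,4)->N->(1,4) | ant1:(3,2)->E->(3,3)
  grid max=3 at (3,3)
Step 2: ant0:(1,4)->N->(0,4) | ant1:(3,3)->N->(2,3)
  grid max=2 at (3,3)
Step 3: ant0:(0,4)->S->(1,4) | ant1:(2,3)->S->(3,3)
  grid max=3 at (3,3)
Step 4: ant0:(1,4)->N->(0,4) | ant1:(3,3)->N->(2,3)
  grid max=2 at (3,3)
Step 5: ant0:(0,4)->S->(1,4) | ant1:(2,3)->S->(3,3)
  grid max=3 at (3,3)

(1,4) (3,3)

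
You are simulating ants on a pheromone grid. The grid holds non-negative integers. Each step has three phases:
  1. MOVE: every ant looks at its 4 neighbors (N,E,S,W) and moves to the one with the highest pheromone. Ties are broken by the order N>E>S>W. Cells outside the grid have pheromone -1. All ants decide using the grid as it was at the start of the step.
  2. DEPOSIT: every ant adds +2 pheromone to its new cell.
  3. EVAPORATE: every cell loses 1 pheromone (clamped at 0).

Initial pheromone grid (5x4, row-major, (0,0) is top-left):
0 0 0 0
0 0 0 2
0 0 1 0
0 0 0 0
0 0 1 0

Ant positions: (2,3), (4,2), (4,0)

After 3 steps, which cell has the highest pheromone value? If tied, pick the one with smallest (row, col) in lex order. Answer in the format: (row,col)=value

Answer: (1,3)=3

Derivation:
Step 1: ant0:(2,3)->N->(1,3) | ant1:(4,2)->N->(3,2) | ant2:(4,0)->N->(3,0)
  grid max=3 at (1,3)
Step 2: ant0:(1,3)->N->(0,3) | ant1:(3,2)->N->(2,2) | ant2:(3,0)->N->(2,0)
  grid max=2 at (1,3)
Step 3: ant0:(0,3)->S->(1,3) | ant1:(2,2)->N->(1,2) | ant2:(2,0)->N->(1,0)
  grid max=3 at (1,3)
Final grid:
  0 0 0 0
  1 0 1 3
  0 0 0 0
  0 0 0 0
  0 0 0 0
Max pheromone 3 at (1,3)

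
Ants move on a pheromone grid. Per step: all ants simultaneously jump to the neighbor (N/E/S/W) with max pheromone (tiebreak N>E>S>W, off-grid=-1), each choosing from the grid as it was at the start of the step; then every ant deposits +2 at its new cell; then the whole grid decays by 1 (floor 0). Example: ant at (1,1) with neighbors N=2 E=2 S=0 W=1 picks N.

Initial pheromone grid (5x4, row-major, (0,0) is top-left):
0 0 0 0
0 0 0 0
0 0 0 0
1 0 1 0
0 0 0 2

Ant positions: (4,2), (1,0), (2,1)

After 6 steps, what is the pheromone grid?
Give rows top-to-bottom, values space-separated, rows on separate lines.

After step 1: ants at (4,3),(0,0),(1,1)
  1 0 0 0
  0 1 0 0
  0 0 0 0
  0 0 0 0
  0 0 0 3
After step 2: ants at (3,3),(0,1),(0,1)
  0 3 0 0
  0 0 0 0
  0 0 0 0
  0 0 0 1
  0 0 0 2
After step 3: ants at (4,3),(0,2),(0,2)
  0 2 3 0
  0 0 0 0
  0 0 0 0
  0 0 0 0
  0 0 0 3
After step 4: ants at (3,3),(0,1),(0,1)
  0 5 2 0
  0 0 0 0
  0 0 0 0
  0 0 0 1
  0 0 0 2
After step 5: ants at (4,3),(0,2),(0,2)
  0 4 5 0
  0 0 0 0
  0 0 0 0
  0 0 0 0
  0 0 0 3
After step 6: ants at (3,3),(0,1),(0,1)
  0 7 4 0
  0 0 0 0
  0 0 0 0
  0 0 0 1
  0 0 0 2

0 7 4 0
0 0 0 0
0 0 0 0
0 0 0 1
0 0 0 2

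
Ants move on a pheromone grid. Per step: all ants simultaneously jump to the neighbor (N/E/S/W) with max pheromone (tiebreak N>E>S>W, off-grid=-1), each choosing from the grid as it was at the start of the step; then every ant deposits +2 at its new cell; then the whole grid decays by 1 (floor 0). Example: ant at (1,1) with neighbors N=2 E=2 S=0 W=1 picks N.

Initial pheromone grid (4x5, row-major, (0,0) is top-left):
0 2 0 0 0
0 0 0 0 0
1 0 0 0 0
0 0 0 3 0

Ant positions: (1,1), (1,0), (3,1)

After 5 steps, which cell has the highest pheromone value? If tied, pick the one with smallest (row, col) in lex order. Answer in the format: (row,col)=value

Step 1: ant0:(1,1)->N->(0,1) | ant1:(1,0)->S->(2,0) | ant2:(3,1)->N->(2,1)
  grid max=3 at (0,1)
Step 2: ant0:(0,1)->E->(0,2) | ant1:(2,0)->E->(2,1) | ant2:(2,1)->W->(2,0)
  grid max=3 at (2,0)
Step 3: ant0:(0,2)->W->(0,1) | ant1:(2,1)->W->(2,0) | ant2:(2,0)->E->(2,1)
  grid max=4 at (2,0)
Step 4: ant0:(0,1)->E->(0,2) | ant1:(2,0)->E->(2,1) | ant2:(2,1)->W->(2,0)
  grid max=5 at (2,0)
Step 5: ant0:(0,2)->W->(0,1) | ant1:(2,1)->W->(2,0) | ant2:(2,0)->E->(2,1)
  grid max=6 at (2,0)
Final grid:
  0 3 0 0 0
  0 0 0 0 0
  6 5 0 0 0
  0 0 0 0 0
Max pheromone 6 at (2,0)

Answer: (2,0)=6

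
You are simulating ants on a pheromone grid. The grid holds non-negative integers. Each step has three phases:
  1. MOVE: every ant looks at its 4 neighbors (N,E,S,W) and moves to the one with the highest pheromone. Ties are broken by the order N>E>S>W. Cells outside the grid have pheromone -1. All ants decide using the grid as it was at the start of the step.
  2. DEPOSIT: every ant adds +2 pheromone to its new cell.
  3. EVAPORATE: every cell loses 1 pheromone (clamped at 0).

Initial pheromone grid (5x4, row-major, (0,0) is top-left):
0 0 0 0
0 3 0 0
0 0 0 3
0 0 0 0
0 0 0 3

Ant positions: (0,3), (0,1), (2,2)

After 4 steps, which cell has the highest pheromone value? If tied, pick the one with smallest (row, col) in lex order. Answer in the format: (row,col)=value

Step 1: ant0:(0,3)->S->(1,3) | ant1:(0,1)->S->(1,1) | ant2:(2,2)->E->(2,3)
  grid max=4 at (1,1)
Step 2: ant0:(1,3)->S->(2,3) | ant1:(1,1)->N->(0,1) | ant2:(2,3)->N->(1,3)
  grid max=5 at (2,3)
Step 3: ant0:(2,3)->N->(1,3) | ant1:(0,1)->S->(1,1) | ant2:(1,3)->S->(2,3)
  grid max=6 at (2,3)
Step 4: ant0:(1,3)->S->(2,3) | ant1:(1,1)->N->(0,1) | ant2:(2,3)->N->(1,3)
  grid max=7 at (2,3)
Final grid:
  0 1 0 0
  0 3 0 4
  0 0 0 7
  0 0 0 0
  0 0 0 0
Max pheromone 7 at (2,3)

Answer: (2,3)=7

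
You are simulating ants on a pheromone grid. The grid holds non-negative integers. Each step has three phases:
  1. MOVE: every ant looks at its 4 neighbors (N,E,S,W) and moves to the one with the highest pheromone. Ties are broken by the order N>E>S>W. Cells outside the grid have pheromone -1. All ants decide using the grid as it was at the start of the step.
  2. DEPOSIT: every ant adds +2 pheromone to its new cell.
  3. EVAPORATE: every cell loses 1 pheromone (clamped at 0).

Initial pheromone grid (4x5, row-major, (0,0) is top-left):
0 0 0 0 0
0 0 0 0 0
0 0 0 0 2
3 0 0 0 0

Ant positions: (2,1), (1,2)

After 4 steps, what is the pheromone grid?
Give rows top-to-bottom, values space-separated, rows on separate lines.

After step 1: ants at (1,1),(0,2)
  0 0 1 0 0
  0 1 0 0 0
  0 0 0 0 1
  2 0 0 0 0
After step 2: ants at (0,1),(0,3)
  0 1 0 1 0
  0 0 0 0 0
  0 0 0 0 0
  1 0 0 0 0
After step 3: ants at (0,2),(0,4)
  0 0 1 0 1
  0 0 0 0 0
  0 0 0 0 0
  0 0 0 0 0
After step 4: ants at (0,3),(1,4)
  0 0 0 1 0
  0 0 0 0 1
  0 0 0 0 0
  0 0 0 0 0

0 0 0 1 0
0 0 0 0 1
0 0 0 0 0
0 0 0 0 0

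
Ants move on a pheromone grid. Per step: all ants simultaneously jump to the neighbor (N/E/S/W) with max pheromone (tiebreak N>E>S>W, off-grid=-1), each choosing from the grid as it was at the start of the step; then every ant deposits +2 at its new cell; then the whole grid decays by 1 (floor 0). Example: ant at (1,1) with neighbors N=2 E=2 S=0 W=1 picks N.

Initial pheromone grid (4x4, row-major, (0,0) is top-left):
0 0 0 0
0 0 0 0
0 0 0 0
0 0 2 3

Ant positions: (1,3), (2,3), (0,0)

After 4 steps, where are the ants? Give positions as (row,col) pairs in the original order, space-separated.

Step 1: ant0:(1,3)->N->(0,3) | ant1:(2,3)->S->(3,3) | ant2:(0,0)->E->(0,1)
  grid max=4 at (3,3)
Step 2: ant0:(0,3)->S->(1,3) | ant1:(3,3)->W->(3,2) | ant2:(0,1)->E->(0,2)
  grid max=3 at (3,3)
Step 3: ant0:(1,3)->N->(0,3) | ant1:(3,2)->E->(3,3) | ant2:(0,2)->E->(0,3)
  grid max=4 at (3,3)
Step 4: ant0:(0,3)->S->(1,3) | ant1:(3,3)->W->(3,2) | ant2:(0,3)->S->(1,3)
  grid max=3 at (1,3)

(1,3) (3,2) (1,3)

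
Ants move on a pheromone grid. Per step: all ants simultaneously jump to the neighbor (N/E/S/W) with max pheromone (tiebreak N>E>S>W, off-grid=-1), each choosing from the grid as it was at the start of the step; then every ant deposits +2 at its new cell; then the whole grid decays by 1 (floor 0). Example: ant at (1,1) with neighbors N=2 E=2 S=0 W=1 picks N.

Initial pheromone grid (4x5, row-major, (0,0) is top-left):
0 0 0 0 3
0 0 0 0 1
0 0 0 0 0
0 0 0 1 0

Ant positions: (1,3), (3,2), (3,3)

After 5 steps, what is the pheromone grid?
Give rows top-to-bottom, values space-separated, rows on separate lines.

After step 1: ants at (1,4),(3,3),(2,3)
  0 0 0 0 2
  0 0 0 0 2
  0 0 0 1 0
  0 0 0 2 0
After step 2: ants at (0,4),(2,3),(3,3)
  0 0 0 0 3
  0 0 0 0 1
  0 0 0 2 0
  0 0 0 3 0
After step 3: ants at (1,4),(3,3),(2,3)
  0 0 0 0 2
  0 0 0 0 2
  0 0 0 3 0
  0 0 0 4 0
After step 4: ants at (0,4),(2,3),(3,3)
  0 0 0 0 3
  0 0 0 0 1
  0 0 0 4 0
  0 0 0 5 0
After step 5: ants at (1,4),(3,3),(2,3)
  0 0 0 0 2
  0 0 0 0 2
  0 0 0 5 0
  0 0 0 6 0

0 0 0 0 2
0 0 0 0 2
0 0 0 5 0
0 0 0 6 0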